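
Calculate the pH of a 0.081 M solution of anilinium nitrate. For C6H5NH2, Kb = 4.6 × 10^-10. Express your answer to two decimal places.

pH = 2.88

C6H5NH3+ is the conjugate acid of the weak base C6H5NH2.
Ka = Kw/Kb = 1.0×10^-14 / 4.6 × 10^-10 = 2.17 × 10^-5
From the ICE table, Ka = [H+]²/(0.081 − [H+]) = 2.17 × 10^-5.
Neglecting [H+] in the denominator: [H+] = √(2.17 × 10^-5 × 0.081) = 1.33 × 10^-3 M
pH = −log[H+] = −log(1.33 × 10^-3) = 2.88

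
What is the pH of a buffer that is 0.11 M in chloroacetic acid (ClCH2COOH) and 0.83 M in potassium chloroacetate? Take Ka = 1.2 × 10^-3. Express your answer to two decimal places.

pKa = −log(1.2 × 10^-3) = 2.921
Using pH = pKa + log([base]/[acid]) with [base]/[acid] = 0.83/0.11:
pH = 2.921 + (+0.878) = 3.80

pH = 3.80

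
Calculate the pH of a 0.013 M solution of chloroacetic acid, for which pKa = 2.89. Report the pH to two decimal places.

pH = 2.46

ClCH2COOH ⇌ ClCH2COO- + H+
Ka = 10^(−2.89) = 1.29 × 10^-3
Ka = x²/(0.013 − x) = 1.29 × 10^-3
x is not negligible relative to C₀; solve x² + 0.00129·x − 1.68e-05 = 0.
x = (−Ka + √(Ka² + 4·Ka·C₀))/2 = 3.50 × 10^-3 M
pH = −log[H+] = −log(3.50 × 10^-3) = 2.46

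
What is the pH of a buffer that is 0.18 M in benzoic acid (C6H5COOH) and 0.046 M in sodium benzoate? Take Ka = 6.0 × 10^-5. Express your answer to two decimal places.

pKa = −log(6.0 × 10^-5) = 4.222
Using pH = pKa + log([base]/[acid]) with [base]/[acid] = 0.046/0.18:
pH = 4.222 + (-0.593) = 3.63

pH = 3.63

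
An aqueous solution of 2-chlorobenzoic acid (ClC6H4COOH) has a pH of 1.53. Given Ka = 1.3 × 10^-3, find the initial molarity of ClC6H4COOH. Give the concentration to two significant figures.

[H+] = 10^(-1.53) = 2.95 × 10^-2 M = x
Ka = x²/(C₀ − x) ⇒ C₀ = x + x²/Ka
C₀ = 2.95 × 10^-2 + (2.95 × 10^-2)²/(1.3 × 10^-3) = 6.99 × 10^-1 M

C₀ = 7.0 × 10^-1 M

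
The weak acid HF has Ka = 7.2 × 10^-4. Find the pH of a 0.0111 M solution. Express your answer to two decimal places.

pH = 2.60

HF ⇌ F- + H+
Ka = [H+]²/(0.0111 − [H+]) = 7.2 × 10^-4
[H+] is not negligible relative to C₀; solve [H+]² + 0.00072·[H+] − 7.99e-06 = 0.
[H+] = [−0.00072 + √(0.00072² + 3.2e-05)]/2 = 2.49 × 10^-3 M
pH = −log[H+] = −log(2.49 × 10^-3) = 2.60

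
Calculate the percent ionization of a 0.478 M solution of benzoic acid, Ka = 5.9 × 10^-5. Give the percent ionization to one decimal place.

C6H5COOH ⇌ C6H5COO- + H+; let x = [H+] at equilibrium.
x ≈ √(Ka·C₀) = √(5.9 × 10^-5 × 0.478) = 5.31 × 10^-3 M
Fraction ionized = 5.31 × 10^-3 / 0.478 = 0.0111 → 1.1%

1.1%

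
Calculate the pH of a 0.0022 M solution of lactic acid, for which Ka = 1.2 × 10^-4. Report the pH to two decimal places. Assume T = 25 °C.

pH = 3.34

CH3CH(OH)COOH ⇌ CH3CH(OH)COO- + H+
From the ICE table, Ka = [H+]²/(0.0022 − [H+]) = 1.2 × 10^-4.
[H+] is not negligible relative to C₀; solve [H+]² + 0.00012·[H+] − 2.64e-07 = 0.
[H+] = (−Ka + √(Ka² + 4·Ka·C₀))/2 = 4.57 × 10^-4 M
pH = −log(4.57 × 10^-4) = 3.34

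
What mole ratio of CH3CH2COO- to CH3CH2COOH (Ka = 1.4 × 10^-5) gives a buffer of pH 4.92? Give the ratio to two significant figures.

ratio = 1.2

pKa = -log(1.4 × 10^-5) = 4.854
pH = pKa + log(r) ⇒ log(r) = 4.92 − 4.854 = +0.066
r = [CH3CH2COO-]/[CH3CH2COOH] = 10^(+0.066) = 1.16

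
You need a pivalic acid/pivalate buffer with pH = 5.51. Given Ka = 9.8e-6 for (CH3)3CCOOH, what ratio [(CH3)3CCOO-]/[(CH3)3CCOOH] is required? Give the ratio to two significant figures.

pKa = -log(9.8 × 10^-6) = 5.009
pH = pKa + log(r) ⇒ log(r) = 5.51 − 5.009 = +0.501
r = [(CH3)3CCOO-]/[(CH3)3CCOOH] = 10^(+0.501) = 3.17

ratio = 3.2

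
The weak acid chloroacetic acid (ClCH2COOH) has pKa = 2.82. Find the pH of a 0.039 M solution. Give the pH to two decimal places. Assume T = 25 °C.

pH = 2.16

ClCH2COOH ⇌ ClCH2COO- + H+
Ka = 10^(−2.82) = 1.51 × 10^-3
Ka = [H+]²/(0.039 − [H+]) = 1.51 × 10^-3
Here C₀/Ka ≈ 25.8, so the small-[H+] approximation fails. Use the quadratic:
[H+] = [−0.00151 + √(0.00151² + 0.000236)]/2 = 6.96 × 10^-3 M
pH = −log(6.96 × 10^-3) = 2.16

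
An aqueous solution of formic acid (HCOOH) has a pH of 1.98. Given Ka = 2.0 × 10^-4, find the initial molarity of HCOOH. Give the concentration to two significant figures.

[H+] = 10^(-1.98) = 1.05 × 10^-2 M = x
Ka = x²/(C₀ − x) ⇒ C₀ = x + x²/Ka
C₀ = 1.05 × 10^-2 + (1.05 × 10^-2)²/(2.0 × 10^-4) = 5.62 × 10^-1 M

C₀ = 5.6 × 10^-1 M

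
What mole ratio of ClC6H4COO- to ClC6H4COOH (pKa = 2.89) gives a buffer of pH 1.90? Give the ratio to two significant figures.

ratio = 0.10

pH = pKa + log(r) ⇒ log(r) = 1.90 − 2.89 = -0.99
r = [ClC6H4COO-]/[ClC6H4COOH] = 10^(-0.99) = 0.102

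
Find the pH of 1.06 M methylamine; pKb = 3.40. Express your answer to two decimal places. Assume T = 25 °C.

CH3NH2 + H2O ⇌ CH3NH3+ + OH-
Kb = 10^(−3.40) = 3.98 × 10^-4
Kb = [OH-]²/(1.06 − [OH-]) = 3.98 × 10^-4
Since Kb ≪ C₀, [OH-] ≈ √(Kb·C₀) = 2.05 × 10^-2 M.
([OH-]/C₀ = 1.9% < 5%, so the approximation holds.)
pOH = 1.69, so pH = 14.00 − pOH = 12.31

pH = 12.31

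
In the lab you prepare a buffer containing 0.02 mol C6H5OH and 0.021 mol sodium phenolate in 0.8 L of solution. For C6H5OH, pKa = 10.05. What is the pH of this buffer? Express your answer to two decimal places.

pH = 10.07

Using pH = pKa + log([base]/[acid]) with [base]/[acid] = 0.021/0.02:
pH = 10.05 + (+0.021) = 10.07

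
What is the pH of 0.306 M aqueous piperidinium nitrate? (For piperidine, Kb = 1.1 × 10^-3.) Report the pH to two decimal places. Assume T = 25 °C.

pH = 5.78

C5H10NH2+ is the conjugate acid of the weak base C5H10NH.
Ka = Kw/Kb = 1.0×10^-14 / 1.1 × 10^-3 = 9.09 × 10^-12
Ka = [H+]²/(0.306 − [H+]) = 9.09 × 10^-12
Assume [H+] ≪ 0.306: [H+] ≈ √(9.09 × 10^-12 × 0.306) = 1.67 × 10^-6 M
pH = −log[H+] = −log(1.67 × 10^-6) = 5.78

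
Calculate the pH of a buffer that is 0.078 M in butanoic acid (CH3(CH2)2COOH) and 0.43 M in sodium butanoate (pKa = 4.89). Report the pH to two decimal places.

Using pH = pKa + log([base]/[acid]) with [base]/[acid] = 0.43/0.078:
pH = 4.89 + (+0.741) = 5.63

pH = 5.63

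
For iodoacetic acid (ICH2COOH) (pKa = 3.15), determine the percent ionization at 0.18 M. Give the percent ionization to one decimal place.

6.1%

ICH2COOH ⇌ ICH2COO- + H+; let x = [H+] at equilibrium.
Ka = 10^(−3.15) = 7.08 × 10^-4
Ka = x²/(C₀ − x); solving the quadratic gives x = 1.09 × 10^-2 M.
% ionization = x/C₀ × 100% = 1.09 × 10^-2/0.18 × 100% = 6.1%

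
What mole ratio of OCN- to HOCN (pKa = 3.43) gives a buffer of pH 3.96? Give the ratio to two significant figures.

pH = pKa + log(r) ⇒ log(r) = 3.96 − 3.43 = +0.53
r = [OCN-]/[HOCN] = 10^(+0.53) = 3.39

ratio = 3.4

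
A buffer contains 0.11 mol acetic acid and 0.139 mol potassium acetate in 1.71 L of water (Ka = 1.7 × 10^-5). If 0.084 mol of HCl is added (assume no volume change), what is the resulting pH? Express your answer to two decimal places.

After neutralization: n(CH3COOH) = 0.194 mol, n(CH3COO-) = 0.055 mol.
pKa = −log(1.7 × 10^-5) = 4.770
Henderson–Hasselbalch with mole ratio 0.055/0.194: pH = 4.770 + (-0.547)

pH = 4.22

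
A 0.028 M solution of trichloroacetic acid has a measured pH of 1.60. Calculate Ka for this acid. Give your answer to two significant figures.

Ka = 2.2 × 10^-1

[H+] = 10^(-1.60) = 2.51 × 10^-2 M
At equilibrium [HA] = 0.028 − 2.51 × 10^-2 = 2.90 × 10^-3 M
Ka = [H+][A-]/[HA] = (2.51 × 10^-2)² / 2.90 × 10^-3 = 2.2 × 10^-1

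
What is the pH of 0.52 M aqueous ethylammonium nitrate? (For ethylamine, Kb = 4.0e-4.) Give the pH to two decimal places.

pH = 5.44

C2H5NH3+ is the conjugate acid of the weak base C2H5NH2.
Ka = Kw/Kb = 1.0×10^-14 / 4.0 × 10^-4 = 2.50 × 10^-11
Let x = [H+] at equilibrium. Ka = x²/(0.52 − x).
Assume x ≪ 0.52: x ≈ √(2.50 × 10^-11 × 0.52) = 3.61 × 10^-6 M
(x/C₀ = 0.00069% < 5%, so the approximation holds.)
pH = −log(3.61 × 10^-6) = 5.44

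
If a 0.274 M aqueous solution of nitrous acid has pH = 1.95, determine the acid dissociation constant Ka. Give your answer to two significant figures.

[H+] = 10^(-1.95) = 1.12 × 10^-2 M
At equilibrium [HA] = 0.274 − 1.12 × 10^-2 = 2.63 × 10^-1 M
Ka = [H+][A-]/[HA] = (1.12 × 10^-2)² / 2.63 × 10^-1 = 4.8 × 10^-4

Ka = 4.8 × 10^-4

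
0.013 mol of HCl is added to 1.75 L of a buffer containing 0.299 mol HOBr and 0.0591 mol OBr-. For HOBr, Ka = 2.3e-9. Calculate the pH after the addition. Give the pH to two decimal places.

After neutralization: n(HOBr) = 0.312 mol, n(OBr-) = 0.0461 mol.
pKa = −log(2.3 × 10^-9) = 8.638
Henderson–Hasselbalch with mole ratio 0.0461/0.312: pH = 8.638 + (-0.830)

pH = 7.81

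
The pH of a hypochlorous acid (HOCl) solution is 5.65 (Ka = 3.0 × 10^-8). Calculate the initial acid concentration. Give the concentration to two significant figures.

C₀ = 1.7 × 10^-4 M

[H+] = 10^(-5.65) = 2.24 × 10^-6 M = x
Ka = x²/(C₀ − x) ⇒ C₀ = x + x²/Ka
C₀ = 2.24 × 10^-6 + (2.24 × 10^-6)²/(3.0 × 10^-8) = 1.69 × 10^-4 M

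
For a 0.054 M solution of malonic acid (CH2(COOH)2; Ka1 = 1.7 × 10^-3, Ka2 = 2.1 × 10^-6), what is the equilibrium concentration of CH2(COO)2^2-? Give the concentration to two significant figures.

First ionization gives [H+] ≈ [CH2(COOH)COO-] = 8.77 × 10^-3 M.
Second step: Ka2 = [H+][CH2(COO)2^2-]/[CH2(COOH)COO-] ≈ [CH2(COO)2^2-] (since [H+] ≈ [CH2(COOH)COO-]).
So [CH2(COO)2^2-] ≈ Ka2.

2.1 × 10^-6 M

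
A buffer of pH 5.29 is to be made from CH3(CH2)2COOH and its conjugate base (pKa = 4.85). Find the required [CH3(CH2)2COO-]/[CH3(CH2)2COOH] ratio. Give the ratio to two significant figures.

pH = pKa + log(r) ⇒ log(r) = 5.29 − 4.85 = +0.44
r = [CH3(CH2)2COO-]/[CH3(CH2)2COOH] = 10^(+0.44) = 2.75

ratio = 2.8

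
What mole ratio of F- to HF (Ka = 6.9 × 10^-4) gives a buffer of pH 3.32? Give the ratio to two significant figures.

pKa = -log(6.9 × 10^-4) = 3.161
pH = pKa + log(r) ⇒ log(r) = 3.32 − 3.161 = +0.159
r = [F-]/[HF] = 10^(+0.159) = 1.44

ratio = 1.4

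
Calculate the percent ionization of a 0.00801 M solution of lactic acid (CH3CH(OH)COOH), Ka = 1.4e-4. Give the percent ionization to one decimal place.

12.4%

CH3CH(OH)COOH ⇌ CH3CH(OH)COO- + H+; let x = [H+] at equilibrium.
Solve x² + 0.00014x − 1.12e-06 = 0 → x = 9.91 × 10^-4 M
% ionization = x/C₀ × 100% = 9.91 × 10^-4/0.00801 × 100% = 12.4%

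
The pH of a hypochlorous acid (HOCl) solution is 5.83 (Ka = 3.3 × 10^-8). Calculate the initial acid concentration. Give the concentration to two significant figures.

[H+] = 10^(-5.83) = 1.48 × 10^-6 M = x
Ka = x²/(C₀ − x) ⇒ C₀ = x + x²/Ka
C₀ = 1.48 × 10^-6 + (1.48 × 10^-6)²/(3.3 × 10^-8) = 6.79 × 10^-5 M

C₀ = 6.8 × 10^-5 M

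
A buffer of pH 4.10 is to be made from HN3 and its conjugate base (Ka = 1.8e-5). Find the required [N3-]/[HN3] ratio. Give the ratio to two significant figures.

pKa = -log(1.8 × 10^-5) = 4.745
pH = pKa + log(r) ⇒ log(r) = 4.10 − 4.745 = -0.645
r = [N3-]/[HN3] = 10^(-0.645) = 0.226

ratio = 0.23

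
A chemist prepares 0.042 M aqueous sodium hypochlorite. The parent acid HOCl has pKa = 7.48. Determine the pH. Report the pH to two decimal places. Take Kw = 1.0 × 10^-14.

OCl- is the conjugate base of the weak acid HOCl.
Ka = 10^(−7.48) = 3.31 × 10^-8
Kb = Kw/Ka = 1.0×10^-14 / 3.31 × 10^-8 = 3.02 × 10^-7
Kb = x²/(0.042 − x) = 3.02 × 10^-7
Neglecting x in the denominator: x = √(3.02 × 10^-7 × 0.042) = 1.13 × 10^-4 M
(x/C₀ = 0.27% < 5%, so the approximation holds.)
pOH = −log(1.13 × 10^-4) = 3.95; pH = 14.00 − 3.95 = 10.05

pH = 10.05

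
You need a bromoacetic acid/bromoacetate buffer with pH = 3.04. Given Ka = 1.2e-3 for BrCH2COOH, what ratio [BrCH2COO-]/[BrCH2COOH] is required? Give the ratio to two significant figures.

pKa = -log(1.2 × 10^-3) = 2.921
pH = pKa + log(r) ⇒ log(r) = 3.04 − 2.921 = +0.119
r = [BrCH2COO-]/[BrCH2COOH] = 10^(+0.119) = 1.32

ratio = 1.3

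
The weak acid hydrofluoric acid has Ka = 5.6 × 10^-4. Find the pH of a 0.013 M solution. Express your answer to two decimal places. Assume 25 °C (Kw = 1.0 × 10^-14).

HF ⇌ F- + H+
From the ICE table, Ka = x²/(0.013 − x) = 5.6 × 10^-4.
The 5% rule fails; solving x² + Ka·x − Ka·C₀ = 0 exactly:
x = (−Ka + √(Ka² + 4·Ka·C₀))/2 = 2.43 × 10^-3 M
pH = −log(2.43 × 10^-3) = 2.61

pH = 2.61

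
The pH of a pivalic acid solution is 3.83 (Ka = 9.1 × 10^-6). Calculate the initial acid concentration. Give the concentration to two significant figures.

[H+] = 10^(-3.83) = 1.48 × 10^-4 M = x
Ka = x²/(C₀ − x) ⇒ C₀ = x + x²/Ka
C₀ = 1.48 × 10^-4 + (1.48 × 10^-4)²/(9.1 × 10^-6) = 2.56 × 10^-3 M

C₀ = 2.6 × 10^-3 M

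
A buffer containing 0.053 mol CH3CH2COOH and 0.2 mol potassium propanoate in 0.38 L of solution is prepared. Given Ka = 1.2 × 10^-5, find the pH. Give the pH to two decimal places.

pKa = −log(1.2 × 10^-5) = 4.921
Using pH = pKa + log([base]/[acid]) with [base]/[acid] = 0.2/0.053:
pH = 4.921 + (+0.577) = 5.50

pH = 5.50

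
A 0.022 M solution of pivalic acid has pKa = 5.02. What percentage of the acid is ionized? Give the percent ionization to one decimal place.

(CH3)3CCOOH ⇌ (CH3)3CCOO- + H+; let x = [H+] at equilibrium.
Ka = 10^(−5.02) = 9.55 × 10^-6
x ≈ √(Ka·C₀) = √(9.55 × 10^-6 × 0.022) = 4.58 × 10^-4 M
% ionization = x/C₀ × 100% = 4.58 × 10^-4/0.022 × 100% = 2.1%

2.1%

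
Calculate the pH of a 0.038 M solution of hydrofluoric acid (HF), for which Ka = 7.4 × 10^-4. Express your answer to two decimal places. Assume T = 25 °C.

pH = 2.31

HF ⇌ F- + H+
From the ICE table, Ka = [H+]²/(0.038 − [H+]) = 7.4 × 10^-4.
[H+] is not negligible relative to C₀; solve [H+]² + 0.00074·[H+] − 2.81e-05 = 0.
[H+] = [−0.00074 + √(0.00074² + 0.000112)]/2 = 4.95 × 10^-3 M
pH = −log(4.95 × 10^-3) = 2.31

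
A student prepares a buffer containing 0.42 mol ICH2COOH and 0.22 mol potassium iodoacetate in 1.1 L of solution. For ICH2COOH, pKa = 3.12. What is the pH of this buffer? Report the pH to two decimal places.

pH = 2.84

pH = pKa + log([A⁻]/[HA]) = 3.12 + log(0.22/0.42)
pH = 3.12 + (-0.281) = 2.84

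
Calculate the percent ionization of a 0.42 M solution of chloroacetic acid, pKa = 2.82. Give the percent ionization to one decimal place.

5.8%

ClCH2COOH ⇌ ClCH2COO- + H+; let x = [H+] at equilibrium.
Ka = 10^(−2.82) = 1.51 × 10^-3
Solve x² + 0.00151x − 0.000634 = 0 → x = 2.44 × 10^-2 M
Fraction ionized = 2.44 × 10^-2 / 0.42 = 0.0581 → 5.8%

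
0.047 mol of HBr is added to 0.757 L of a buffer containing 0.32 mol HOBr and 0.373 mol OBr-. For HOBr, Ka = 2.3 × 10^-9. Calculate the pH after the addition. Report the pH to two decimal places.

After neutralization: n(HOBr) = 0.367 mol, n(OBr-) = 0.326 mol.
pKa = −log(2.3 × 10^-9) = 8.638
pH = pKa + log([A⁻]/[HA]) = 8.638 + log(0.326/0.367) = 8.638 -0.051

pH = 8.59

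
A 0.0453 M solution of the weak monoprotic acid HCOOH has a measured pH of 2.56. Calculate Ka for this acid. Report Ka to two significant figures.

[H+] = 10^(-2.56) = 2.75 × 10^-3 M
At equilibrium [HA] = 0.0453 − 2.75 × 10^-3 = 4.25 × 10^-2 M
Ka = [H+][A-]/[HA] = (2.75 × 10^-3)² / 4.25 × 10^-2 = 1.8 × 10^-4

Ka = 1.8 × 10^-4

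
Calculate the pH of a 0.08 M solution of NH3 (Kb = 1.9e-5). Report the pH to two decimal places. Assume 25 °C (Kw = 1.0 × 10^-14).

NH3 + H2O ⇌ NH4+ + OH-
Kb = [OH-]²/(0.08 − [OH-]) = 1.9 × 10^-5
Neglecting [OH-] in the denominator: [OH-] = √(1.9 × 10^-5 × 0.08) = 1.23 × 10^-3 M
pOH = −log(1.23 × 10^-3) = 2.91; pH = 14.00 − 2.91 = 11.09

pH = 11.09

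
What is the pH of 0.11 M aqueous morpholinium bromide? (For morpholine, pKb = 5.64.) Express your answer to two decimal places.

pH = 4.66

C4H8ONH2+ is the conjugate acid of the weak base C4H8ONH.
Kb = 10^(−5.64) = 2.29 × 10^-6
Ka = Kw/Kb = 1.0×10^-14 / 2.29 × 10^-6 = 4.37 × 10^-9
Ka = [H+]²/(0.11 − [H+]) = 4.37 × 10^-9
Since Ka ≪ C₀, [H+] ≈ √(Ka·C₀) = 2.19 × 10^-5 M.
Check: 0.02% ionized — well under 5%, approximation valid.
pH = −log(2.19 × 10^-5) = 4.66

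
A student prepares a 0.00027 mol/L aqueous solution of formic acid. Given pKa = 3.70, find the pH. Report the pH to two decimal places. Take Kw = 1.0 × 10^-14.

HCOOH ⇌ HCOO- + H+
Ka = 10^(−3.70) = 2.00 × 10^-4
From the ICE table, Ka = x²/(0.00027 − x) = 2.00 × 10^-4.
The 5% rule fails; solving x² + Ka·x − Ka·C₀ = 0 exactly:
x = (−Ka + √(Ka² + 4·Ka·C₀))/2 = 1.53 × 10^-4 M
pH = −log(1.53 × 10^-4) = 3.82

pH = 3.82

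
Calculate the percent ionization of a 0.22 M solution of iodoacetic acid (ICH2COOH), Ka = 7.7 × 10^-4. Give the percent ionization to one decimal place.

ICH2COOH ⇌ ICH2COO- + H+; let x = [H+] at equilibrium.
Solve x² + 0.00077x − 0.000169 = 0 → x = 1.26 × 10^-2 M
% ionization = x/C₀ × 100% = 1.26 × 10^-2/0.22 × 100% = 5.7%

5.7%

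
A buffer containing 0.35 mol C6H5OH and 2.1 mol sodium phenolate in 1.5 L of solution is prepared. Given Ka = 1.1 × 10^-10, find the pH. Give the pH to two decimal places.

pKa = −log(1.1 × 10^-10) = 9.959
Using pH = pKa + log([base]/[acid]) with [base]/[acid] = 2.1/0.35:
pH = 9.959 + (+0.778) = 10.74

pH = 10.74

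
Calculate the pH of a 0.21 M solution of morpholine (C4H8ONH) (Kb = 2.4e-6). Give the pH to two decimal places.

pH = 10.85

C4H8ONH + H2O ⇌ C4H8ONH2+ + OH-
Let x = [OH-] at equilibrium. Kb = x²/(0.21 − x).
Assume x ≪ 0.21: x ≈ √(2.4 × 10^-6 × 0.21) = 7.10 × 10^-4 M
pOH = 3.15, so pH = 14.00 − pOH = 10.85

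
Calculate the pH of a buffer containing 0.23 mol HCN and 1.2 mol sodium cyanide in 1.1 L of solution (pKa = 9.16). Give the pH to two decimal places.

Using pH = pKa + log([base]/[acid]) with [base]/[acid] = 1.2/0.23:
pH = 9.16 + (+0.717) = 9.88

pH = 9.88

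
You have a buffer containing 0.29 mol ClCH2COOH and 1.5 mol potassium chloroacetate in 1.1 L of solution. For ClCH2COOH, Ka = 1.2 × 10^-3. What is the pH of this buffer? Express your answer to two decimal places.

pKa = −log(1.2 × 10^-3) = 2.921
pH = pKa + log([A⁻]/[HA]) = 2.921 + log(1.5/0.29)
pH = 2.921 + (+0.714) = 3.63

pH = 3.63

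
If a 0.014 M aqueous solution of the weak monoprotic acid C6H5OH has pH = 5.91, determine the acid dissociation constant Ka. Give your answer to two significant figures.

Ka = 1.1 × 10^-10

[H+] = 10^(-5.91) = 1.23 × 10^-6 M
At equilibrium [HA] = 0.014 − 1.23 × 10^-6 = 1.40 × 10^-2 M
Ka = [H+][A-]/[HA] = (1.23 × 10^-6)² / 1.40 × 10^-2 = 1.1 × 10^-10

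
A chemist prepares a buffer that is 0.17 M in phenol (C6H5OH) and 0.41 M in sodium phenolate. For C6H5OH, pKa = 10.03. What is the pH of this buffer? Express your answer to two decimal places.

Using pH = pKa + log([base]/[acid]) with [base]/[acid] = 0.41/0.17:
pH = 10.03 + (+0.382) = 10.41

pH = 10.41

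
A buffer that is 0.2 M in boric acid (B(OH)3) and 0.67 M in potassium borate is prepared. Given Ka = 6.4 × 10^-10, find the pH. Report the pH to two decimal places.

pH = 9.72

pKa = −log(6.4 × 10^-10) = 9.194
Using pH = pKa + log([base]/[acid]) with [base]/[acid] = 0.67/0.2:
pH = 9.194 + (+0.525) = 9.72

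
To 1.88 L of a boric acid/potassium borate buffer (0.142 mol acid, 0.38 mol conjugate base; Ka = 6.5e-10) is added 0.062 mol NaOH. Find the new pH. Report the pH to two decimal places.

OH- converts B(OH)3 to B(OH)4-: B(OH)3 → 0.08 mol, B(OH)4- → 0.442 mol.
pKa = −log(6.5 × 10^-10) = 9.187
Henderson–Hasselbalch with mole ratio 0.442/0.08: pH = 9.187 + (+0.742)

pH = 9.93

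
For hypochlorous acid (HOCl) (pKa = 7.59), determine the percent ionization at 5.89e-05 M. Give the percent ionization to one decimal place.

2.1%

HOCl ⇌ OCl- + H+; let x = [H+] at equilibrium.
Ka = 10^(−7.59) = 2.57 × 10^-8
x ≈ √(Ka·C₀) = √(2.57 × 10^-8 × 5.89e-05) = 1.23 × 10^-6 M
% ionization = x/C₀ × 100% = 1.23 × 10^-6/5.89e-05 × 100% = 2.1%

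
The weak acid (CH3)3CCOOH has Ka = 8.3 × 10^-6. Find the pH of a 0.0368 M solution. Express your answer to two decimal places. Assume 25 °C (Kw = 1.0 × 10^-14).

(CH3)3CCOOH ⇌ (CH3)3CCOO- + H+
Ka = x²/(0.0368 − x) = 8.3 × 10^-6
Assume x ≪ 0.0368: x ≈ √(8.3 × 10^-6 × 0.0368) = 5.53 × 10^-4 M
Check: 1.5% ionized — well under 5%, approximation valid.
pH = −log(5.53 × 10^-4) = 3.26

pH = 3.26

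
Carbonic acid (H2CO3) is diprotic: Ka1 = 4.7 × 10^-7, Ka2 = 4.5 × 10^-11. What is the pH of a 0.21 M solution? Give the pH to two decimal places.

Ka1 ≫ Ka2, so treat the first dissociation as the only significant source of H+.
Ka1 = x²/(0.21 − x) = 4.7 × 10^-7
x ≈ √(4.7 × 10^-7 × 0.21) = 3.14 × 10^-4 M
pH = −log(3.14 × 10^-4) = 3.50

pH = 3.50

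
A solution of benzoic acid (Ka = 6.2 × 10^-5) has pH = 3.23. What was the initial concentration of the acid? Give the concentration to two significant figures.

[H+] = 10^(-3.23) = 5.89 × 10^-4 M = x
Ka = x²/(C₀ − x) ⇒ C₀ = x + x²/Ka
C₀ = 5.89 × 10^-4 + (5.89 × 10^-4)²/(6.2 × 10^-5) = 6.18 × 10^-3 M

C₀ = 6.2 × 10^-3 M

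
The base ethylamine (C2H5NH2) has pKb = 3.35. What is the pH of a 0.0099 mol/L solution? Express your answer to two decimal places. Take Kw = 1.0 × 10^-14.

pH = 11.28

C2H5NH2 + H2O ⇌ C2H5NH3+ + OH-
Kb = 10^(−3.35) = 4.47 × 10^-4
Let x = [OH-] at equilibrium. Kb = x²/(0.0099 − x).
The 5% rule fails; solving x² + Kb·x − Kb·C₀ = 0 exactly:
x = [−0.000447 + √(0.000447² + 1.77e-05)]/2 = 1.89 × 10^-3 M
pOH = −log(1.89 × 10^-3) = 2.72; pH = 14.00 − 2.72 = 11.28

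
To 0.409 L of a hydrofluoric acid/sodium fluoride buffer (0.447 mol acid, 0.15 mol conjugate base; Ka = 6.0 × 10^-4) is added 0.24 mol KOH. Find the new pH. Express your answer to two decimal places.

pH = 3.50

After neutralization: n(HF) = 0.207 mol, n(F-) = 0.39 mol.
pKa = −log(6.0 × 10^-4) = 3.222
Henderson–Hasselbalch with mole ratio 0.39/0.207: pH = 3.222 + (+0.275)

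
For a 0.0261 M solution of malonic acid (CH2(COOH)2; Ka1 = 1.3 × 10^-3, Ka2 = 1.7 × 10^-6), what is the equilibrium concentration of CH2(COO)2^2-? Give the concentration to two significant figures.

1.7 × 10^-6 M

First ionization gives [H+] ≈ [CH2(COOH)COO-] = 5.21 × 10^-3 M.
Second step: Ka2 = [H+][CH2(COO)2^2-]/[CH2(COOH)COO-] ≈ [CH2(COO)2^2-] (since [H+] ≈ [CH2(COOH)COO-]).
So [CH2(COO)2^2-] ≈ Ka2.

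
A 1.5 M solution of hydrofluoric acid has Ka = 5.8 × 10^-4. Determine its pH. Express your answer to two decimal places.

pH = 1.53

HF ⇌ F- + H+
Ka = [H+]²/(1.5 − [H+]) = 5.8 × 10^-4
Assume [H+] ≪ 1.5: [H+] ≈ √(5.8 × 10^-4 × 1.5) = 2.95 × 10^-2 M
Check: 2% ionized — well under 5%, approximation valid.
pH = −log(2.95 × 10^-2) = 1.53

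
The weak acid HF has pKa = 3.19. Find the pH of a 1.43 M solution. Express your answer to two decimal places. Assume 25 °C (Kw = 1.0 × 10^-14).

HF ⇌ F- + H+
Ka = 10^(−3.19) = 6.46 × 10^-4
Let x = [H+] at equilibrium. Ka = x²/(1.43 − x).
Assume x ≪ 1.43: x ≈ √(6.46 × 10^-4 × 1.43) = 3.04 × 10^-2 M
pH = −log(3.04 × 10^-2) = 1.52

pH = 1.52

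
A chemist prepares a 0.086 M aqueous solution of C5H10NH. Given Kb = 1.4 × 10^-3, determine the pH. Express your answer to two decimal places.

C5H10NH + H2O ⇌ C5H10NH2+ + OH-
Let x = [OH-] at equilibrium. Kb = x²/(0.086 − x).
The 5% rule fails; solving x² + Kb·x − Kb·C₀ = 0 exactly:
x = (−Kb + √(Kb² + 4·Kb·C₀))/2 = 1.03 × 10^-2 M
pOH = 1.99, so pH = 14.00 − pOH = 12.01

pH = 12.01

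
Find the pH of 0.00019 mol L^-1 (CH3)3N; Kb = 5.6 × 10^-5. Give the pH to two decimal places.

pH = 9.90

(CH3)3N + H2O ⇌ (CH3)3NH+ + OH-
From the ICE table, Kb = [OH-]²/(0.00019 − [OH-]) = 5.6 × 10^-5.
[OH-] is not negligible relative to C₀; solve [OH-]² + 5.6e-05·[OH-] − 1.06e-08 = 0.
[OH-] = [−5.6e-05 + √(5.6e-05² + 4.26e-08)]/2 = 7.89 × 10^-5 M
pOH = −log(7.89 × 10^-5) = 4.10; pH = 14.00 − 4.10 = 9.90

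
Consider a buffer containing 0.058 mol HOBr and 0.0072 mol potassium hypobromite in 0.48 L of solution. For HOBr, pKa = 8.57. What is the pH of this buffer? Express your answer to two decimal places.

Using pH = pKa + log([base]/[acid]) with [base]/[acid] = 0.0072/0.058:
pH = 8.57 + (-0.906) = 7.66

pH = 7.66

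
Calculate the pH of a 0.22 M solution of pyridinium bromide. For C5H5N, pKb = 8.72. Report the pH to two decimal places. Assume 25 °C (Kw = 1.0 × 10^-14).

C5H5NH+ is the conjugate acid of the weak base C5H5N.
Kb = 10^(−8.72) = 1.91 × 10^-9
Ka = Kw/Kb = 1.0×10^-14 / 1.91 × 10^-9 = 5.24 × 10^-6
Ka = x²/(0.22 − x) = 5.24 × 10^-6
Since Ka ≪ C₀, x ≈ √(Ka·C₀) = 1.07 × 10^-3 M.
Check: 0.49% ionized — well under 5%, approximation valid.
pH = −log[H+] = −log(1.07 × 10^-3) = 2.97

pH = 2.97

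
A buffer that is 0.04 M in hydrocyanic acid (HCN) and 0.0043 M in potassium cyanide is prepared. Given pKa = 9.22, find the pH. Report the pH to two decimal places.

Using pH = pKa + log([base]/[acid]) with [base]/[acid] = 0.0043/0.04:
pH = 9.22 + (-0.969) = 8.25

pH = 8.25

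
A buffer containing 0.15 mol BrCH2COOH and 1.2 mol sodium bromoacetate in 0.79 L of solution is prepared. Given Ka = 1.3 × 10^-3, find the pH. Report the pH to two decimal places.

pH = 3.79

pKa = −log(1.3 × 10^-3) = 2.886
pH = pKa + log([A⁻]/[HA]) = 2.886 + log(1.2/0.15)
pH = 2.886 + (+0.903) = 3.79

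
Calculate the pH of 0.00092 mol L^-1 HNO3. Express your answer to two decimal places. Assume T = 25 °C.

HNO3 is a strong acid and dissociates completely, so [H+] = 0.00092 M.
pH = -log(0.00092) = 3.04

pH = 3.04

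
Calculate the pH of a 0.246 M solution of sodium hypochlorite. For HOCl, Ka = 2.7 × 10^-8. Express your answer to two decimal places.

pH = 10.48

OCl- is the conjugate base of the weak acid HOCl.
Kb = Kw/Ka = 1.0×10^-14 / 2.7 × 10^-8 = 3.70 × 10^-7
Kb = [OH-]²/(0.246 − [OH-]) = 3.70 × 10^-7
Neglecting [OH-] in the denominator: [OH-] = √(3.70 × 10^-7 × 0.246) = 3.02 × 10^-4 M
([OH-]/C₀ = 0.12% < 5%, so the approximation holds.)
pOH = −log(3.02 × 10^-4) = 3.52; pH = 14.00 − 3.52 = 10.48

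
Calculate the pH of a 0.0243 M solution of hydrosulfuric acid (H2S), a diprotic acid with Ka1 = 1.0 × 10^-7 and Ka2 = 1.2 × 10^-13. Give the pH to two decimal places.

pH = 4.31

Since Ka1 ≫ Ka2, the first ionization dominates [H+].
Ka1 = x²/(0.0243 − x) = 1.0 × 10^-7
x ≈ √(1.0 × 10^-7 × 0.0243) = 4.93 × 10^-5 M
pH = −log(4.93 × 10^-5) = 4.31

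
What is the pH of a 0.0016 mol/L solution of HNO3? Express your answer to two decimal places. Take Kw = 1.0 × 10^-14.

HNO3 is a strong acid and dissociates completely, so [H+] = 0.0016 M.
pH = -log(0.0016) = 2.80

pH = 2.80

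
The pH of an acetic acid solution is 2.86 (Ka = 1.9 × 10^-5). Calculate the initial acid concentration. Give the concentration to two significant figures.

C₀ = 1.0 × 10^-1 M

[H+] = 10^(-2.86) = 1.38 × 10^-3 M = x
Ka = x²/(C₀ − x) ⇒ C₀ = x + x²/Ka
C₀ = 1.38 × 10^-3 + (1.38 × 10^-3)²/(1.9 × 10^-5) = 1.02 × 10^-1 M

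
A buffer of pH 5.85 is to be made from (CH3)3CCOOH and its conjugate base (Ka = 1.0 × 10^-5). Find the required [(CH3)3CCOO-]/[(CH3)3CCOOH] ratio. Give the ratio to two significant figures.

ratio = 7.1

pKa = -log(1.0 × 10^-5) = 5.000
pH = pKa + log(r) ⇒ log(r) = 5.85 − 5.000 = +0.850
r = [(CH3)3CCOO-]/[(CH3)3CCOOH] = 10^(+0.850) = 7.08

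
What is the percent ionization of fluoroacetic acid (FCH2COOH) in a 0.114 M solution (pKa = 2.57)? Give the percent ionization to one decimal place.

FCH2COOH ⇌ FCH2COO- + H+; let x = [H+] at equilibrium.
Ka = 10^(−2.57) = 2.69 × 10^-3
Solve x² + 0.00269x − 0.000307 = 0 → x = 1.62 × 10^-2 M
% ionization = x/C₀ × 100% = 1.62 × 10^-2/0.114 × 100% = 14.2%

14.2%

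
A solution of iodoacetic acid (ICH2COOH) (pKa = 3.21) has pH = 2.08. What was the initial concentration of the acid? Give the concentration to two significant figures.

C₀ = 1.2 × 10^-1 M

[H+] = 10^(-2.08) = 8.32 × 10^-3 M = x
Ka = 10^(−3.21) = 6.17 × 10^-4
Ka = x²/(C₀ − x) ⇒ C₀ = x + x²/Ka
C₀ = 8.32 × 10^-3 + (8.32 × 10^-3)²/(6.17 × 10^-4) = 1.21 × 10^-1 M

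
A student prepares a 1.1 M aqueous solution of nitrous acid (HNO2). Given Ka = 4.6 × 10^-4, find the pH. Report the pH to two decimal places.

HNO2 ⇌ NO2- + H+
Ka = x²/(1.1 − x) = 4.6 × 10^-4
Since Ka ≪ C₀, x ≈ √(Ka·C₀) = 2.25 × 10^-2 M.
pH = −log(2.25 × 10^-2) = 1.65

pH = 1.65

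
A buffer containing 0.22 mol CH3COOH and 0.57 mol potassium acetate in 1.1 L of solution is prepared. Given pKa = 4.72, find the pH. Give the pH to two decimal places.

pH = pKa + log([A⁻]/[HA]) = 4.72 + log(0.57/0.22)
pH = 4.72 + (+0.413) = 5.13

pH = 5.13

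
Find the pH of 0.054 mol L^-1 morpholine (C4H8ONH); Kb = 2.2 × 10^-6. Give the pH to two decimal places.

pH = 10.54

C4H8ONH + H2O ⇌ C4H8ONH2+ + OH-
Kb = x²/(0.054 − x) = 2.2 × 10^-6
Assume x ≪ 0.054: x ≈ √(2.2 × 10^-6 × 0.054) = 3.45 × 10^-4 M
(x/C₀ = 0.64% < 5%, so the approximation holds.)
pOH = 3.46, so pH = 14.00 − pOH = 10.54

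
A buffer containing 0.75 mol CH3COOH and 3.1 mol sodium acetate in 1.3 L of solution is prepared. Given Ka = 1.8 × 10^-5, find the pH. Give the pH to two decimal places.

pH = 5.36

pKa = −log(1.8 × 10^-5) = 4.745
pH = pKa + log([A⁻]/[HA]) = 4.745 + log(3.1/0.75)
pH = 4.745 + (+0.616) = 5.36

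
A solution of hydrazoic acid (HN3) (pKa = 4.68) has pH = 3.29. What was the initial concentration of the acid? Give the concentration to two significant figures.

C₀ = 1.3 × 10^-2 M

[H+] = 10^(-3.29) = 5.13 × 10^-4 M = x
Ka = 10^(−4.68) = 2.09 × 10^-5
Ka = x²/(C₀ − x) ⇒ C₀ = x + x²/Ka
C₀ = 5.13 × 10^-4 + (5.13 × 10^-4)²/(2.09 × 10^-5) = 1.31 × 10^-2 M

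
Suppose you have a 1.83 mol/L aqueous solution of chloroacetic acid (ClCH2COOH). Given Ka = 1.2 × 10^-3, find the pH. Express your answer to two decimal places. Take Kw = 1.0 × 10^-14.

ClCH2COOH ⇌ ClCH2COO- + H+
Let x = [H+] at equilibrium. Ka = x²/(1.83 − x).
Since Ka ≪ C₀, x ≈ √(Ka·C₀) = 4.69 × 10^-2 M.
pH = −log(4.69 × 10^-2) = 1.33

pH = 1.33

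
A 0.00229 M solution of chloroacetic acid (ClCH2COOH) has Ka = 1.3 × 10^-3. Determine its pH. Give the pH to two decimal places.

ClCH2COOH ⇌ ClCH2COO- + H+
Let x = [H+] at equilibrium. Ka = x²/(0.00229 − x).
Here C₀/Ka ≈ 1.76, so the small-x approximation fails. Use the quadratic:
x = (−Ka + √(Ka² + 4·Ka·C₀))/2 = 1.19 × 10^-3 M
pH = −log[H+] = −log(1.19 × 10^-3) = 2.92

pH = 2.92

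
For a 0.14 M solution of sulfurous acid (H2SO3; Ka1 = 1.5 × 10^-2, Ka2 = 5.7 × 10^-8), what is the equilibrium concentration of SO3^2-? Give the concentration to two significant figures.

First ionization gives [H+] ≈ [HSO3-] = 3.89 × 10^-2 M.
Second step: Ka2 = [H+][SO3^2-]/[HSO3-] ≈ [SO3^2-] (since [H+] ≈ [HSO3-]).
So [SO3^2-] ≈ Ka2.

5.7 × 10^-8 M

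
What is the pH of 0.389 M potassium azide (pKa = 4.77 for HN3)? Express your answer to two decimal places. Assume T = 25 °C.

pH = 9.18

N3- is the conjugate base of the weak acid HN3.
Ka = 10^(−4.77) = 1.70 × 10^-5
Kb = Kw/Ka = 1.0×10^-14 / 1.70 × 10^-5 = 5.88 × 10^-10
Kb = [OH-]²/(0.389 − [OH-]) = 5.88 × 10^-10
Neglecting [OH-] in the denominator: [OH-] = √(5.88 × 10^-10 × 0.389) = 1.51 × 10^-5 M
([OH-]/C₀ = 0.0039% < 5%, so the approximation holds.)
pOH = −log(1.51 × 10^-5) = 4.82; pH = 14.00 − 4.82 = 9.18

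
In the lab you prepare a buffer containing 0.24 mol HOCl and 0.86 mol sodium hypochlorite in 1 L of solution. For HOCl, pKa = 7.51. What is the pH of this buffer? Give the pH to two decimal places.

pH = 8.06

Using pH = pKa + log([base]/[acid]) with [base]/[acid] = 0.86/0.24:
pH = 7.51 + (+0.554) = 8.06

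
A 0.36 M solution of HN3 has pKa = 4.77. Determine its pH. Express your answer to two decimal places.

HN3 ⇌ N3- + H+
Ka = 10^(−4.77) = 1.70 × 10^-5
From the ICE table, Ka = x²/(0.36 − x) = 1.70 × 10^-5.
Neglecting x in the denominator: x = √(1.70 × 10^-5 × 0.36) = 2.47 × 10^-3 M
(x/C₀ = 0.69% < 5%, so the approximation holds.)
pH = −log[H+] = −log(2.47 × 10^-3) = 2.61

pH = 2.61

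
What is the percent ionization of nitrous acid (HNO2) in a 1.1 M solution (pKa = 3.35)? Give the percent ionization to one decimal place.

HNO2 ⇌ NO2- + H+; let x = [H+] at equilibrium.
Ka = 10^(−3.35) = 4.47 × 10^-4
x ≈ √(Ka·C₀) = √(4.47 × 10^-4 × 1.1) = 2.22 × 10^-2 M
% ionization = x/C₀ × 100% = 2.22 × 10^-2/1.1 × 100% = 2.0%

2.0%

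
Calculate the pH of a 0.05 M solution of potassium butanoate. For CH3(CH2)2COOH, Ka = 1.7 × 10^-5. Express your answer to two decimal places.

CH3(CH2)2COO- is the conjugate base of the weak acid CH3(CH2)2COOH.
Kb = Kw/Ka = 1.0×10^-14 / 1.7 × 10^-5 = 5.88 × 10^-10
Kb = x²/(0.05 − x) = 5.88 × 10^-10
Assume x ≪ 0.05: x ≈ √(5.88 × 10^-10 × 0.05) = 5.42 × 10^-6 M
pOH = −log(5.42 × 10^-6) = 5.27; pH = 14.00 − 5.27 = 8.73

pH = 8.73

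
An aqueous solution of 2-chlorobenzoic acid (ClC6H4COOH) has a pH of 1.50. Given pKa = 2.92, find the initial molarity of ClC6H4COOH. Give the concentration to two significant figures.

[H+] = 10^(-1.50) = 3.16 × 10^-2 M = x
Ka = 10^(−2.92) = 1.20 × 10^-3
Ka = x²/(C₀ − x) ⇒ C₀ = x + x²/Ka
C₀ = 3.16 × 10^-2 + (3.16 × 10^-2)²/(1.20 × 10^-3) = 8.64 × 10^-1 M

C₀ = 8.6 × 10^-1 M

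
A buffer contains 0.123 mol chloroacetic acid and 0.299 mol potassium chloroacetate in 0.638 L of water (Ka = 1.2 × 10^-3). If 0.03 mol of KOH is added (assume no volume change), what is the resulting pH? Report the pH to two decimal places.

OH- converts ClCH2COOH to ClCH2COO-: ClCH2COOH → 0.093 mol, ClCH2COO- → 0.329 mol.
pKa = −log(1.2 × 10^-3) = 2.921
pH = pKa + log(n_ClCH2COO-/n_ClCH2COOH) = 2.921 + log(0.329/0.093) = 2.921 + (+0.549)

pH = 3.47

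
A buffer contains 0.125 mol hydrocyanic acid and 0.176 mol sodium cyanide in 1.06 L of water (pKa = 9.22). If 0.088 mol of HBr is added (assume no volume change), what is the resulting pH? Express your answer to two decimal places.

After neutralization: n(HCN) = 0.213 mol, n(CN-) = 0.088 mol.
pH = pKa + log(n_CN-/n_HCN) = 9.22 + log(0.088/0.213) = 9.22 + (-0.384)

pH = 8.84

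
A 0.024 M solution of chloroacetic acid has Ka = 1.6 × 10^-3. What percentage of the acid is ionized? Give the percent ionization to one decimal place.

ClCH2COOH ⇌ ClCH2COO- + H+; let x = [H+] at equilibrium.
Solve x² + 0.0016x − 3.84e-05 = 0 → x = 5.45 × 10^-3 M
Fraction ionized = 5.45 × 10^-3 / 0.024 = 0.2271 → 22.7%

22.7%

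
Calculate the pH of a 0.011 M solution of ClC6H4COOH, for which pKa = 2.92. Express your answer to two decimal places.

ClC6H4COOH ⇌ ClC6H4COO- + H+
Ka = 10^(−2.92) = 1.20 × 10^-3
From the ICE table, Ka = x²/(0.011 − x) = 1.20 × 10^-3.
Here C₀/Ka ≈ 9.17, so the small-x approximation fails. Use the quadratic:
x = (−Ka + √(Ka² + 4·Ka·C₀))/2 = 3.08 × 10^-3 M
pH = −log(3.08 × 10^-3) = 2.51

pH = 2.51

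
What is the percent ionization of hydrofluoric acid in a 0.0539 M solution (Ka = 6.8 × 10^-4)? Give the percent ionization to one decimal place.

10.6%

HF ⇌ F- + H+; let x = [H+] at equilibrium.
Solve x² + 0.00068x − 3.67e-05 = 0 → x = 5.72 × 10^-3 M
% ionization = x/C₀ × 100% = 5.72 × 10^-3/0.0539 × 100% = 10.6%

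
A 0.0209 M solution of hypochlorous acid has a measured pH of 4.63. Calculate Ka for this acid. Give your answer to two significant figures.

[H+] = 10^(-4.63) = 2.34 × 10^-5 M
At equilibrium [HA] = 0.0209 − 2.34 × 10^-5 = 2.09 × 10^-2 M
Ka = [H+][A-]/[HA] = (2.34 × 10^-5)² / 2.09 × 10^-2 = 2.6 × 10^-8

Ka = 2.6 × 10^-8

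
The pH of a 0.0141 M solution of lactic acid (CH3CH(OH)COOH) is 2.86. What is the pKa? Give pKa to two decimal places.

[H+] = 10^(-2.86) = 1.38 × 10^-3 M
At equilibrium [HA] = 0.0141 − 1.38 × 10^-3 = 1.27 × 10^-2 M
Ka = [H+][A-]/[HA] = (1.38 × 10^-3)² / 1.27 × 10^-2 = 1.50 × 10^-4
pKa = -log(1.50 × 10^-4) = 3.82

pKa = 3.82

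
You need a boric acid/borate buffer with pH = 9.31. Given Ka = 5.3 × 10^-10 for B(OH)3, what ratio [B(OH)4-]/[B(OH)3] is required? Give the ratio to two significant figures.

pKa = -log(5.3 × 10^-10) = 9.276
pH = pKa + log(r) ⇒ log(r) = 9.31 − 9.276 = +0.034
r = [B(OH)4-]/[B(OH)3] = 10^(+0.034) = 1.08

ratio = 1.1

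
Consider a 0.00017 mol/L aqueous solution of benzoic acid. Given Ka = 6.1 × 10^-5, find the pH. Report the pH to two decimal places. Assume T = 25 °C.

pH = 4.12

C6H5COOH ⇌ C6H5COO- + H+
From the ICE table, Ka = [H+]²/(0.00017 − [H+]) = 6.1 × 10^-5.
Here C₀/Ka ≈ 2.79, so the small-[H+] approximation fails. Use the quadratic:
[H+] = (−Ka + √(Ka² + 4·Ka·C₀))/2 = 7.58 × 10^-5 M
pH = −log(7.58 × 10^-5) = 4.12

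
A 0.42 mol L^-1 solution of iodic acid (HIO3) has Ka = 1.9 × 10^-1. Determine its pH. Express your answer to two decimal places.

pH = 0.69

HIO3 ⇌ IO3- + H+
From the ICE table, Ka = x²/(0.42 − x) = 1.9 × 10^-1.
Here C₀/Ka ≈ 2.21, so the small-x approximation fails. Use the quadratic:
x = (−Ka + √(Ka² + 4·Ka·C₀))/2 = 2.03 × 10^-1 M
pH = −log[H+] = −log(2.03 × 10^-1) = 0.69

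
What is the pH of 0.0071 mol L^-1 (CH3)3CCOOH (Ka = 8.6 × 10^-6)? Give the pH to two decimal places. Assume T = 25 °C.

pH = 3.61

(CH3)3CCOOH ⇌ (CH3)3CCOO- + H+
Ka = x²/(0.0071 − x) = 8.6 × 10^-6
Since Ka ≪ C₀, x ≈ √(Ka·C₀) = 2.47 × 10^-4 M.
pH = −log(2.47 × 10^-4) = 3.61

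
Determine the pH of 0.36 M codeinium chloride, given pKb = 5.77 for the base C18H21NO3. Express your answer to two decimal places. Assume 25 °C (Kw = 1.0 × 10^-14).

pH = 4.34

C18H22NO3+ is the conjugate acid of the weak base C18H21NO3.
Kb = 10^(−5.77) = 1.70 × 10^-6
Ka = Kw/Kb = 1.0×10^-14 / 1.70 × 10^-6 = 5.88 × 10^-9
From the ICE table, Ka = x²/(0.36 − x) = 5.88 × 10^-9.
Neglecting x in the denominator: x = √(5.88 × 10^-9 × 0.36) = 4.60 × 10^-5 M
(x/C₀ = 0.013% < 5%, so the approximation holds.)
pH = −log(4.60 × 10^-5) = 4.34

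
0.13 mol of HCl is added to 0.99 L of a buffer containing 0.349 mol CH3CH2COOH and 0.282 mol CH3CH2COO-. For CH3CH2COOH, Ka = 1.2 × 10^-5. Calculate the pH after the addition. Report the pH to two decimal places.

Added H+ converts CH3CH2COO- to CH3CH2COOH: CH3CH2COOH → 0.479 mol, CH3CH2COO- → 0.152 mol.
pKa = −log(1.2 × 10^-5) = 4.921
pH = pKa + log(n_CH3CH2COO-/n_CH3CH2COOH) = 4.921 + log(0.152/0.479) = 4.921 + (-0.498)

pH = 4.42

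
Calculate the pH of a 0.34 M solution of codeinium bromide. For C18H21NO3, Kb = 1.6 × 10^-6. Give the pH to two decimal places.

C18H22NO3+ is the conjugate acid of the weak base C18H21NO3.
Ka = Kw/Kb = 1.0×10^-14 / 1.6 × 10^-6 = 6.25 × 10^-9
Ka = [H+]²/(0.34 − [H+]) = 6.25 × 10^-9
Assume [H+] ≪ 0.34: [H+] ≈ √(6.25 × 10^-9 × 0.34) = 4.61 × 10^-5 M
Check: 0.014% ionized — well under 5%, approximation valid.
pH = −log[H+] = −log(4.61 × 10^-5) = 4.34

pH = 4.34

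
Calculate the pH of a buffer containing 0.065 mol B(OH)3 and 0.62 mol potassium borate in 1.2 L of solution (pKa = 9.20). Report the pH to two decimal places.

pH = pKa + log([A⁻]/[HA]) = 9.20 + log(0.62/0.065)
pH = 9.20 + (+0.979) = 10.18

pH = 10.18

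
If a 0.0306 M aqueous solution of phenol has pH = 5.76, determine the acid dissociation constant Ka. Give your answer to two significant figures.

[H+] = 10^(-5.76) = 1.74 × 10^-6 M
At equilibrium [HA] = 0.0306 − 1.74 × 10^-6 = 3.06 × 10^-2 M
Ka = [H+][A-]/[HA] = (1.74 × 10^-6)² / 3.06 × 10^-2 = 9.9 × 10^-11

Ka = 9.9 × 10^-11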